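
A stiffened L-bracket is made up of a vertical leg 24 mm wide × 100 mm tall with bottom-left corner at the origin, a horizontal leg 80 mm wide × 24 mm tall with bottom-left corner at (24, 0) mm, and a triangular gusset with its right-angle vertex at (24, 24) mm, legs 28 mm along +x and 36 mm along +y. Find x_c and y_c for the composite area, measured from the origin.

Part | A | x̄ᵢ | ȳᵢ | A·x̄ᵢ | A·ȳᵢ
vertical leg | 2400.00 | 12.00 | 50.00 | 28800.00 | 120000.00
horizontal leg | 1920.00 | 64.00 | 12.00 | 122880.00 | 23040.00
gusset | 504.00 | 33.33 | 36.00 | 16800.00 | 18144.00
Σ | 4824.00 |  |  | 168480.00 | 161184.00
x_c = 168480.00 / 4824.00 = 34.93 mm
y_c = 161184.00 / 4824.00 = 33.41 mm

x_c = 34.93 mm, y_c = 33.41 mm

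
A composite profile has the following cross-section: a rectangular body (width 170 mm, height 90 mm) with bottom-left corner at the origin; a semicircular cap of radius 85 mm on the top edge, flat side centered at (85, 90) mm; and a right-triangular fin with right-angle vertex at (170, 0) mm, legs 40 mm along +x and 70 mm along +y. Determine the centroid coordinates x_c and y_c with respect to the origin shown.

x_c = 89.91 mm, y_c = 76.72 mm

Part | A | x̄ᵢ | ȳᵢ | A·x̄ᵢ | A·ȳᵢ
rectangular body | 15300.00 | 85.00 | 45.00 | 1300500.00 | 688500.00
semicircular top | 11349.00 | 85.00 | 126.08 | 964665.29 | 1430826.98
triangular fin | 1400.00 | 183.33 | 23.33 | 256666.67 | 32666.67
Σ | 28049.00 |  |  | 2521831.96 | 2151993.64
x_c = 2521831.96 / 28049.00 = 89.91 mm
y_c = 2151993.64 / 28049.00 = 76.72 mm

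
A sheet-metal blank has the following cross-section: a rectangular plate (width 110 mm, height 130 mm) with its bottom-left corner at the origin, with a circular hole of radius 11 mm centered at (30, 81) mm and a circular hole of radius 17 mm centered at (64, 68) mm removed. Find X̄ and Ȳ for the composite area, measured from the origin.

X̄ = 55.10 mm, Ȳ = 64.32 mm

Part | A | x̄ᵢ | ȳᵢ | A·x̄ᵢ | A·ȳᵢ
plate | 14300.00 | 55.00 | 65.00 | 786500.00 | 929500.00
hole 1 | -380.13 | 30.00 | 81.00 | -11403.98 | -30790.75
hole 2 | -907.92 | 64.00 | 68.00 | -58106.90 | -61738.58
Σ | 13011.95 |  |  | 716989.12 | 836970.67
X̄ = 716989.12 / 13011.95 = 55.10 mm
Ȳ = 836970.67 / 13011.95 = 64.32 mm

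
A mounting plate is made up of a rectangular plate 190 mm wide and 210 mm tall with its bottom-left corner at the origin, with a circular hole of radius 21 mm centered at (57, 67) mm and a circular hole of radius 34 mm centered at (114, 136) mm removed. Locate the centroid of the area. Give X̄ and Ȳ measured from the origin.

X̄ = 94.53 mm, Ȳ = 103.28 mm

Part | A | x̄ᵢ | ȳᵢ | A·x̄ᵢ | A·ȳᵢ
plate | 39900.00 | 95.00 | 105.00 | 3790500.00 | 4189500.00
hole 1 | -1385.44 | 57.00 | 67.00 | -78970.21 | -92824.64
hole 2 | -3631.68 | 114.00 | 136.00 | -414011.65 | -493908.63
Σ | 34882.88 |  |  | 3297518.14 | 3602766.73
X̄ = 3297518.14 / 34882.88 = 94.53 mm
Ȳ = 3602766.73 / 34882.88 = 103.28 mm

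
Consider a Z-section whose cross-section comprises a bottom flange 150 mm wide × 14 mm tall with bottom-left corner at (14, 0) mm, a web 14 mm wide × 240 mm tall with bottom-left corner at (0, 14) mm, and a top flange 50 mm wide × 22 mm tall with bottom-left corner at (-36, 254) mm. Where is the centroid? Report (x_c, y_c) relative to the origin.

x_c = 30.23 mm, y_c = 115.31 mm

bottom flange: A = 150 × 14 = 2100.00, centroid at (89.00, 7.00).
web: A = 14 × 240 = 3360.00, centroid at (7.00, 134.00).
top flange: A = 50 × 22 = 1100.00, centroid at (-11.00, 265.00).
ΣA = 6560.00 mm², ΣAx_c = 198320.00 mm³, ΣAy_c = 756440.00 mm³.
x_c = 198320.00/6560.00 = 30.23 mm; y_c = 756440.00/6560.00 = 115.31 mm.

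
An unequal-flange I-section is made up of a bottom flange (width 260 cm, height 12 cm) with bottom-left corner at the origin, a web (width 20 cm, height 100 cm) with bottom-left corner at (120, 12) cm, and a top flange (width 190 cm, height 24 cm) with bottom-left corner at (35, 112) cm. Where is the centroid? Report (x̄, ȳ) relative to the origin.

x̄ = 130.00 cm, ȳ = 73.16 cm

bottom flange: A = 260 × 12 = 3120.00, centroid at (130.00, 6.00).
web: A = 20 × 100 = 2000.00, centroid at (130.00, 62.00).
top flange: A = 190 × 24 = 4560.00, centroid at (130.00, 124.00).
ΣA = 9680.00 cm²
ΣAx̄ = (3120.00)(130.00) + (2000.00)(130.00) + (4560.00)(130.00) = 1258400.00 cm³
ΣAȳ = (3120.00)(6.00) + (2000.00)(62.00) + (4560.00)(124.00) = 708160.00 cm³
x̄ = 1258400.00 / 9680.00 = 130.00 cm
ȳ = 708160.00 / 9680.00 = 73.16 cm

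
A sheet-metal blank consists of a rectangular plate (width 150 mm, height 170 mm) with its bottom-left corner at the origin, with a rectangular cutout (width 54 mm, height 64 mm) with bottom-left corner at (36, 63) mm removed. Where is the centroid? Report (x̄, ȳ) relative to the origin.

x̄ = 76.88 mm, ȳ = 83.43 mm

plate: A = 150 × 170 = 25500.00, centroid at (75.00, 85.00).
hole: A = −(54 × 64) = -3456.00, centroid at (63.00, 95.00).
ΣA = 22044.00 mm²
ΣAx̄ = (25500.00)(75.00) + (-3456.00)(63.00) = 1694772.00 mm³
ΣAȳ = (25500.00)(85.00) + (-3456.00)(95.00) = 1839180.00 mm³
x̄ = 1694772.00 / 22044.00 = 76.88 mm
ȳ = 1839180.00 / 22044.00 = 83.43 mm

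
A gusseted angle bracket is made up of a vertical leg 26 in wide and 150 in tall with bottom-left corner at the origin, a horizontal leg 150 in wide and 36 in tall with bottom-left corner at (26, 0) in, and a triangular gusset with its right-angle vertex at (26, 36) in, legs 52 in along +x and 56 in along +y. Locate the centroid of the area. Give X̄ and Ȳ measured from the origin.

X̄ = 61.29 in, Ȳ = 43.63 in

Part | A | x̄ᵢ | ȳᵢ | A·x̄ᵢ | A·ȳᵢ
vertical leg | 3900.00 | 13.00 | 75.00 | 50700.00 | 292500.00
horizontal leg | 5400.00 | 101.00 | 18.00 | 545400.00 | 97200.00
gusset | 1456.00 | 43.33 | 54.67 | 63093.33 | 79594.67
Σ | 10756.00 |  |  | 659193.33 | 469294.67
X̄ = 659193.33 / 10756.00 = 61.29 in
Ȳ = 469294.67 / 10756.00 = 43.63 in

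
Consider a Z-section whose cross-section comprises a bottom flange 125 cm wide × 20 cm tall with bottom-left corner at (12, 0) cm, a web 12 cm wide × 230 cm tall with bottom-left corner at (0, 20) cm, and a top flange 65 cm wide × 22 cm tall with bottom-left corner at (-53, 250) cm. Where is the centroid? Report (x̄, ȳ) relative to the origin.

bottom flange: A = 125 × 20 = 2500.00, centroid at (74.50, 10.00).
web: A = 12 × 230 = 2760.00, centroid at (6.00, 135.00).
top flange: A = 65 × 22 = 1430.00, centroid at (-20.50, 261.00).
ΣA = 6690.00 cm², ΣAx̄ = 173495.00 cm³, ΣAȳ = 770830.00 cm³.
x̄ = 173495.00/6690.00 = 25.93 cm; ȳ = 770830.00/6690.00 = 115.22 cm.

x̄ = 25.93 cm, ȳ = 115.22 cm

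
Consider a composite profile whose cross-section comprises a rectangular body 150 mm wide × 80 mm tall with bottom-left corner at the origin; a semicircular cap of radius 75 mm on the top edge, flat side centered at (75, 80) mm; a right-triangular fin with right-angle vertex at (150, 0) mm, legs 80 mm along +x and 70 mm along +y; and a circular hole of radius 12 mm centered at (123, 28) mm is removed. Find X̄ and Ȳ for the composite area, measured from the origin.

rectangular body: A = 150 × 80 = 12000.00, centroid at (75.00, 40.00).
semicircular top: A = ½π·75² = 8835.73, centroid at (75.00, 111.83).
triangular fin: A = ½·80·70 = 2800.00, centroid at (176.67, 23.33).
hole: A = −π·12² = -452.39, centroid at (123.00, 28.00).
ΣA = 23183.34 mm²
ΣAX̄ = (12000.00)(75.00) + (8835.73)(75.00) + (2800.00)(176.67) + (-452.39)(123.00) = 2001702.48 mm³
ΣAȲ = (12000.00)(40.00) + (8835.73)(111.83) + (2800.00)(23.33) + (-452.39)(28.00) = 1520774.78 mm³
X̄ = 2001702.48 / 23183.34 = 86.34 mm
Ȳ = 1520774.78 / 23183.34 = 65.60 mm

X̄ = 86.34 mm, Ȳ = 65.60 mm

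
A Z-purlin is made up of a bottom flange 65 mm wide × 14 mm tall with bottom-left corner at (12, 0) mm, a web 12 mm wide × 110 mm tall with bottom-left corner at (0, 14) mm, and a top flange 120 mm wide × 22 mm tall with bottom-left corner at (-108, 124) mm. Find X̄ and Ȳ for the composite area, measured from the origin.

X̄ = -16.08 mm, Ȳ = 93.19 mm

bottom flange: A = 65 × 14 = 910.00, centroid at (44.50, 7.00).
web: A = 12 × 110 = 1320.00, centroid at (6.00, 69.00).
top flange: A = 120 × 22 = 2640.00, centroid at (-48.00, 135.00).
ΣA = 4870.00 mm²
ΣAX̄ = (910.00)(44.50) + (1320.00)(6.00) + (2640.00)(-48.00) = -78305.00 mm³
ΣAȲ = (910.00)(7.00) + (1320.00)(69.00) + (2640.00)(135.00) = 453850.00 mm³
X̄ = -78305.00 / 4870.00 = -16.08 mm
Ȳ = 453850.00 / 4870.00 = 93.19 mm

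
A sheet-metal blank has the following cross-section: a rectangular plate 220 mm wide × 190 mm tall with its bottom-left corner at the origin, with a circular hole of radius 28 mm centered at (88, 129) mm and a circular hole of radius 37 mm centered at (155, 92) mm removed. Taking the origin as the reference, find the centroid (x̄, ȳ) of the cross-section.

plate: A = 220 × 190 = 41800.00, centroid at (110.00, 95.00).
hole 1: A = −π·28² = -2463.01, centroid at (88.00, 129.00).
hole 2: A = −π·37² = -4300.84, centroid at (155.00, 92.00).
ΣA = 35036.15 mm²
ΣAx̄ = (41800.00)(110.00) + (-2463.01)(88.00) + (-4300.84)(155.00) = 3714624.99 mm³
ΣAȳ = (41800.00)(95.00) + (-2463.01)(129.00) + (-4300.84)(92.00) = 3257594.57 mm³
x̄ = 3714624.99 / 35036.15 = 106.02 mm
ȳ = 3257594.57 / 35036.15 = 92.98 mm

x̄ = 106.02 mm, ȳ = 92.98 mm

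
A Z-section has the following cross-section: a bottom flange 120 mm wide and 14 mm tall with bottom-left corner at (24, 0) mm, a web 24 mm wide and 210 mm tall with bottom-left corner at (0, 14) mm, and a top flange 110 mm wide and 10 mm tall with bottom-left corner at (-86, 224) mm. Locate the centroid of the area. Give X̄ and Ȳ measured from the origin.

bottom flange: A = 120 × 14 = 1680.00, centroid at (84.00, 7.00).
web: A = 24 × 210 = 5040.00, centroid at (12.00, 119.00).
top flange: A = 110 × 10 = 1100.00, centroid at (-31.00, 229.00).
ΣA = 7820.00 mm², ΣAX̄ = 167500.00 mm³, ΣAȲ = 863420.00 mm³.
X̄ = 167500.00/7820.00 = 21.42 mm; Ȳ = 863420.00/7820.00 = 110.41 mm.

X̄ = 21.42 mm, Ȳ = 110.41 mm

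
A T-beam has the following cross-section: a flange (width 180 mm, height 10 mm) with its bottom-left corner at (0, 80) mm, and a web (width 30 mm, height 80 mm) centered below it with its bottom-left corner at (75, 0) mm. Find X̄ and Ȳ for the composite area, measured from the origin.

web: A = 30 × 80 = 2400.00, centroid at (90.00, 40.00).
flange: A = 180 × 10 = 1800.00, centroid at (90.00, 85.00).
ΣA = 4200.00 mm²
ΣAX̄ = (2400.00)(90.00) + (1800.00)(90.00) = 378000.00 mm³
ΣAȲ = (2400.00)(40.00) + (1800.00)(85.00) = 249000.00 mm³
X̄ = 378000.00 / 4200.00 = 90.00 mm
Ȳ = 249000.00 / 4200.00 = 59.29 mm

X̄ = 90.00 mm, Ȳ = 59.29 mm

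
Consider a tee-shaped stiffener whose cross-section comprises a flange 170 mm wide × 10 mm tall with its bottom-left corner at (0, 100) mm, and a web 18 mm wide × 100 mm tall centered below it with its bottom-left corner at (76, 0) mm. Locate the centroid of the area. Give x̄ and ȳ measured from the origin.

x̄ = 85.00 mm, ȳ = 76.71 mm

web: A = 18 × 100 = 1800.00, centroid at (85.00, 50.00).
flange: A = 170 × 10 = 1700.00, centroid at (85.00, 105.00).
ΣA = 3500.00 mm², ΣAx̄ = 297500.00 mm³, ΣAȳ = 268500.00 mm³.
x̄ = 297500.00/3500.00 = 85.00 mm; ȳ = 268500.00/3500.00 = 76.71 mm.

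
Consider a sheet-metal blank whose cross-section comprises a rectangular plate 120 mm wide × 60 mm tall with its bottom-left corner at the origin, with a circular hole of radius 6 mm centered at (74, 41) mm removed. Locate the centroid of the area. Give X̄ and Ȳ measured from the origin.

X̄ = 59.78 mm, Ȳ = 29.82 mm

Part | A | x̄ᵢ | ȳᵢ | A·x̄ᵢ | A·ȳᵢ
plate | 7200.00 | 60.00 | 30.00 | 432000.00 | 216000.00
hole | -113.10 | 74.00 | 41.00 | -8369.20 | -4636.99
Σ | 7086.90 |  |  | 423630.80 | 211363.01
X̄ = 423630.80 / 7086.90 = 59.78 mm
Ȳ = 211363.01 / 7086.90 = 29.82 mm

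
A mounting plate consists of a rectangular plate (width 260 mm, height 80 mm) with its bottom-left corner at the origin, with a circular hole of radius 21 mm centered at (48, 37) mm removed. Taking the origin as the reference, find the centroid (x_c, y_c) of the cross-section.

plate: A = 260 × 80 = 20800.00, centroid at (130.00, 40.00).
hole: A = −π·21² = -1385.44, centroid at (48.00, 37.00).
ΣA = 19414.56 mm², ΣAx_c = 2637498.77 mm³, ΣAy_c = 780738.63 mm³.
x_c = 2637498.77/19414.56 = 135.85 mm; y_c = 780738.63/19414.56 = 40.21 mm.

x_c = 135.85 mm, y_c = 40.21 mm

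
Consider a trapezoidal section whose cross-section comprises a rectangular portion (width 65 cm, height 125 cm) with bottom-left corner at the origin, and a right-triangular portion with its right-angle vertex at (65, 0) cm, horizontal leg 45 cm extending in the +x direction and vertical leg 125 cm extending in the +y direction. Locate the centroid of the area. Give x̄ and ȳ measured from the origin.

x̄ = 44.71 cm, ȳ = 57.14 cm

Part | A | x̄ᵢ | ȳᵢ | A·x̄ᵢ | A·ȳᵢ
rectangular portion | 8125.00 | 32.50 | 62.50 | 264062.50 | 507812.50
triangular portion | 2812.50 | 80.00 | 41.67 | 225000.00 | 117187.50
Σ | 10937.50 |  |  | 489062.50 | 625000.00
x̄ = 489062.50 / 10937.50 = 44.71 cm
ȳ = 625000.00 / 10937.50 = 57.14 cm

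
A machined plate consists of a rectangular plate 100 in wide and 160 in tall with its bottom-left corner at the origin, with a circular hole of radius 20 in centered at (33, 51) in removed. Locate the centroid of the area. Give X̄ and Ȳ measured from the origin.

X̄ = 51.45 in, Ȳ = 82.47 in

Part | A | x̄ᵢ | ȳᵢ | A·x̄ᵢ | A·ȳᵢ
plate | 16000.00 | 50.00 | 80.00 | 800000.00 | 1280000.00
hole | -1256.64 | 33.00 | 51.00 | -41469.02 | -64088.49
Σ | 14743.36 |  |  | 758530.98 | 1215911.51
X̄ = 758530.98 / 14743.36 = 51.45 in
Ȳ = 1215911.51 / 14743.36 = 82.47 in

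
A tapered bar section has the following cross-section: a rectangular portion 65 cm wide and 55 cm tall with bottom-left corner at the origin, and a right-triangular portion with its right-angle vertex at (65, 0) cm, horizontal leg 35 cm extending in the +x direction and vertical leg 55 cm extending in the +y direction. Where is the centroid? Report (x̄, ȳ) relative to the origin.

x̄ = 41.87 cm, ȳ = 25.56 cm

rectangular portion: A = 65 × 55 = 3575.00, centroid at (32.50, 27.50).
triangular portion: A = ½·35·55 = 962.50, centroid at (76.67, 18.33).
ΣA = 4537.50 cm²
ΣAx̄ = (3575.00)(32.50) + (962.50)(76.67) = 189979.17 cm³
ΣAȳ = (3575.00)(27.50) + (962.50)(18.33) = 115958.33 cm³
x̄ = 189979.17 / 4537.50 = 41.87 cm
ȳ = 115958.33 / 4537.50 = 25.56 cm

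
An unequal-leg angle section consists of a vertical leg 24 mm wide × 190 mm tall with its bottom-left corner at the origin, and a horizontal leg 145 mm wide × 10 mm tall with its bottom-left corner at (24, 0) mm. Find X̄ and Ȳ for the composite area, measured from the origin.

vertical leg: A = 24 × 190 = 4560.00, centroid at (12.00, 95.00).
horizontal leg: A = 145 × 10 = 1450.00, centroid at (96.50, 5.00).
ΣA = 6010.00 mm², ΣAX̄ = 194645.00 mm³, ΣAȲ = 440450.00 mm³.
X̄ = 194645.00/6010.00 = 32.39 mm; Ȳ = 440450.00/6010.00 = 73.29 mm.

X̄ = 32.39 mm, Ȳ = 73.29 mm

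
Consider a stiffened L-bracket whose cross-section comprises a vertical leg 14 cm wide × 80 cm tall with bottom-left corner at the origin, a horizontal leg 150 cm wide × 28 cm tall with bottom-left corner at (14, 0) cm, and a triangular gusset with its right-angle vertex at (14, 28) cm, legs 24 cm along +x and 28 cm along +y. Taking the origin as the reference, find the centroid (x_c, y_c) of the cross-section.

x_c = 68.78 cm, y_c = 20.53 cm

vertical leg: A = 14 × 80 = 1120.00, centroid at (7.00, 40.00).
horizontal leg: A = 150 × 28 = 4200.00, centroid at (89.00, 14.00).
gusset: A = ½·24·28 = 336.00, centroid at (22.00, 37.33).
ΣA = 5656.00 cm², ΣAx_c = 389032.00 cm³, ΣAy_c = 116144.00 cm³.
x_c = 389032.00/5656.00 = 68.78 cm; y_c = 116144.00/5656.00 = 20.53 cm.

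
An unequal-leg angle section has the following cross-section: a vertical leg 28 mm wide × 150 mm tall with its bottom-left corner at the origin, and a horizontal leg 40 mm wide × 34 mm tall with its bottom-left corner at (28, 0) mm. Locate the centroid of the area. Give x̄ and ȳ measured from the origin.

Part | A | x̄ᵢ | ȳᵢ | A·x̄ᵢ | A·ȳᵢ
vertical leg | 4200.00 | 14.00 | 75.00 | 58800.00 | 315000.00
horizontal leg | 1360.00 | 48.00 | 17.00 | 65280.00 | 23120.00
Σ | 5560.00 |  |  | 124080.00 | 338120.00
x̄ = 124080.00 / 5560.00 = 22.32 mm
ȳ = 338120.00 / 5560.00 = 60.81 mm

x̄ = 22.32 mm, ȳ = 60.81 mm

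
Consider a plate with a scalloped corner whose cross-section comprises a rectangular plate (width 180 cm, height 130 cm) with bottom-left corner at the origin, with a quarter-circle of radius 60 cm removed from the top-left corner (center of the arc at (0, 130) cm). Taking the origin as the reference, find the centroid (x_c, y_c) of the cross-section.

plate: A = 180 × 130 = 23400.00, centroid at (90.00, 65.00).
removed quarter-circle: A = −¼π·60² = -2827.43, centroid at (25.46, 104.54).
ΣA = 20572.57 cm²
ΣAx_c = (23400.00)(90.00) + (-2827.43)(25.46) = 2034000.00 cm³
ΣAy_c = (23400.00)(65.00) + (-2827.43)(104.54) = 1225433.66 cm³
x_c = 2034000.00 / 20572.57 = 98.87 cm
y_c = 1225433.66 / 20572.57 = 59.57 cm

x_c = 98.87 cm, y_c = 59.57 cm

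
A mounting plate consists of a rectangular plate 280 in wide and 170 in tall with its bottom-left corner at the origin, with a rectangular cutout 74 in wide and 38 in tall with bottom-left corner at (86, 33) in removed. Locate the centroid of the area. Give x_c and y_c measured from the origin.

x_c = 141.07 in, y_c = 87.07 in

plate: A = 280 × 170 = 47600.00, centroid at (140.00, 85.00).
hole: A = −(74 × 38) = -2812.00, centroid at (123.00, 52.00).
ΣA = 44788.00 in², ΣAx_c = 6318124.00 in³, ΣAy_c = 3899776.00 in³.
x_c = 6318124.00/44788.00 = 141.07 in; y_c = 3899776.00/44788.00 = 87.07 in.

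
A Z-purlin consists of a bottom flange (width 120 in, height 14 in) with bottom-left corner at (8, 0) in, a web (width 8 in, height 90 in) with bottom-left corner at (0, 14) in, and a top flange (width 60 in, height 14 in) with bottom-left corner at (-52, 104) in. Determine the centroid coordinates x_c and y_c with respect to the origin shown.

x_c = 30.44 in, y_c = 45.52 in

bottom flange: A = 120 × 14 = 1680.00, centroid at (68.00, 7.00).
web: A = 8 × 90 = 720.00, centroid at (4.00, 59.00).
top flange: A = 60 × 14 = 840.00, centroid at (-22.00, 111.00).
ΣA = 3240.00 in², ΣAx_c = 98640.00 in³, ΣAy_c = 147480.00 in³.
x_c = 98640.00/3240.00 = 30.44 in; y_c = 147480.00/3240.00 = 45.52 in.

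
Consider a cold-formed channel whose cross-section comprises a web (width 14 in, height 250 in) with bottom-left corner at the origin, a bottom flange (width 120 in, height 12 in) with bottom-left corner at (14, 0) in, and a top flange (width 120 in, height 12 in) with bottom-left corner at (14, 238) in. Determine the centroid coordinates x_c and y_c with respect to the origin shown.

x_c = 37.24 in, y_c = 125.00 in

Part | A | x̄ᵢ | ȳᵢ | A·x̄ᵢ | A·ȳᵢ
web | 3500.00 | 7.00 | 125.00 | 24500.00 | 437500.00
bottom flange | 1440.00 | 74.00 | 6.00 | 106560.00 | 8640.00
top flange | 1440.00 | 74.00 | 244.00 | 106560.00 | 351360.00
Σ | 6380.00 |  |  | 237620.00 | 797500.00
x_c = 237620.00 / 6380.00 = 37.24 in
y_c = 797500.00 / 6380.00 = 125.00 in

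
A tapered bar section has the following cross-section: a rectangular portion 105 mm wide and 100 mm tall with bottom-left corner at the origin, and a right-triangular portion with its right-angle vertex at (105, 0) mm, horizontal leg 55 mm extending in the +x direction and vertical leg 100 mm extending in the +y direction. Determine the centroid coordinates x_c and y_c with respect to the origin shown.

rectangular portion: A = 105 × 100 = 10500.00, centroid at (52.50, 50.00).
triangular portion: A = ½·55·100 = 2750.00, centroid at (123.33, 33.33).
ΣA = 13250.00 mm²
ΣAx_c = (10500.00)(52.50) + (2750.00)(123.33) = 890416.67 mm³
ΣAy_c = (10500.00)(50.00) + (2750.00)(33.33) = 616666.67 mm³
x_c = 890416.67 / 13250.00 = 67.20 mm
y_c = 616666.67 / 13250.00 = 46.54 mm

x_c = 67.20 mm, y_c = 46.54 mm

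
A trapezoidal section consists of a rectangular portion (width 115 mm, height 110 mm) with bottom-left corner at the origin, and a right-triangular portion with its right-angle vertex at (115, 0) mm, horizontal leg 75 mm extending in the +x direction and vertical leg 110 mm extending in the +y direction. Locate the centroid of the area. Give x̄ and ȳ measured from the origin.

x̄ = 77.79 mm, ȳ = 50.49 mm

rectangular portion: A = 115 × 110 = 12650.00, centroid at (57.50, 55.00).
triangular portion: A = ½·75·110 = 4125.00, centroid at (140.00, 36.67).
ΣA = 16775.00 mm², ΣAx̄ = 1304875.00 mm³, ΣAȳ = 847000.00 mm³.
x̄ = 1304875.00/16775.00 = 77.79 mm; ȳ = 847000.00/16775.00 = 50.49 mm.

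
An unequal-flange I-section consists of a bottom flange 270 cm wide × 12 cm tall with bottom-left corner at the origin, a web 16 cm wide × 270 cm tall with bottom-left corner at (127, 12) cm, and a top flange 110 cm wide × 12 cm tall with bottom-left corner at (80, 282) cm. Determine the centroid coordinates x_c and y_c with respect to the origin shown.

Part | A | x̄ᵢ | ȳᵢ | A·x̄ᵢ | A·ȳᵢ
bottom flange | 3240.00 | 135.00 | 6.00 | 437400.00 | 19440.00
web | 4320.00 | 135.00 | 147.00 | 583200.00 | 635040.00
top flange | 1320.00 | 135.00 | 288.00 | 178200.00 | 380160.00
Σ | 8880.00 |  |  | 1198800.00 | 1034640.00
x_c = 1198800.00 / 8880.00 = 135.00 cm
y_c = 1034640.00 / 8880.00 = 116.51 cm

x_c = 135.00 cm, y_c = 116.51 cm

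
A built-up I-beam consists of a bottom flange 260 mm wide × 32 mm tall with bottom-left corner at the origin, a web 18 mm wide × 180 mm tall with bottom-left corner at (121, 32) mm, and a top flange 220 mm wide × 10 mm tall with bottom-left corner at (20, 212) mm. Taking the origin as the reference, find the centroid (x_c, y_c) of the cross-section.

Part | A | x̄ᵢ | ȳᵢ | A·x̄ᵢ | A·ȳᵢ
bottom flange | 8320.00 | 130.00 | 16.00 | 1081600.00 | 133120.00
web | 3240.00 | 130.00 | 122.00 | 421200.00 | 395280.00
top flange | 2200.00 | 130.00 | 217.00 | 286000.00 | 477400.00
Σ | 13760.00 |  |  | 1788800.00 | 1005800.00
x_c = 1788800.00 / 13760.00 = 130.00 mm
y_c = 1005800.00 / 13760.00 = 73.10 mm

x_c = 130.00 mm, y_c = 73.10 mm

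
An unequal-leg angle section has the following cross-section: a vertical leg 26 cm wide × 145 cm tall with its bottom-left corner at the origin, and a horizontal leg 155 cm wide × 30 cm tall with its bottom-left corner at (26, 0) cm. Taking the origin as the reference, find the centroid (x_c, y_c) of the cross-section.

vertical leg: A = 26 × 145 = 3770.00, centroid at (13.00, 72.50).
horizontal leg: A = 155 × 30 = 4650.00, centroid at (103.50, 15.00).
ΣA = 8420.00 cm², ΣAx_c = 530285.00 cm³, ΣAy_c = 343075.00 cm³.
x_c = 530285.00/8420.00 = 62.98 cm; y_c = 343075.00/8420.00 = 40.75 cm.

x_c = 62.98 cm, y_c = 40.75 cm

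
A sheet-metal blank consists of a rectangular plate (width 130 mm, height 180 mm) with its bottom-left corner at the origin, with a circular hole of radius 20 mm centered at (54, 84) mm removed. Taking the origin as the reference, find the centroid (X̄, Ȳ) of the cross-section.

plate: A = 130 × 180 = 23400.00, centroid at (65.00, 90.00).
hole: A = −π·20² = -1256.64, centroid at (54.00, 84.00).
ΣA = 22143.36 mm²
ΣAX̄ = (23400.00)(65.00) + (-1256.64)(54.00) = 1453141.60 mm³
ΣAȲ = (23400.00)(90.00) + (-1256.64)(84.00) = 2000442.49 mm³
X̄ = 1453141.60 / 22143.36 = 65.62 mm
Ȳ = 2000442.49 / 22143.36 = 90.34 mm

X̄ = 65.62 mm, Ȳ = 90.34 mm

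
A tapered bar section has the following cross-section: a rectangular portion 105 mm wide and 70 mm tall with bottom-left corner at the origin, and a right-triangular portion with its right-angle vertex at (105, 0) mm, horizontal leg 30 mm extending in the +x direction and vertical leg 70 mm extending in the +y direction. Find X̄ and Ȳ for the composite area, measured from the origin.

X̄ = 60.31 mm, Ȳ = 33.54 mm

Part | A | x̄ᵢ | ȳᵢ | A·x̄ᵢ | A·ȳᵢ
rectangular portion | 7350.00 | 52.50 | 35.00 | 385875.00 | 257250.00
triangular portion | 1050.00 | 115.00 | 23.33 | 120750.00 | 24500.00
Σ | 8400.00 |  |  | 506625.00 | 281750.00
X̄ = 506625.00 / 8400.00 = 60.31 mm
Ȳ = 281750.00 / 8400.00 = 33.54 mm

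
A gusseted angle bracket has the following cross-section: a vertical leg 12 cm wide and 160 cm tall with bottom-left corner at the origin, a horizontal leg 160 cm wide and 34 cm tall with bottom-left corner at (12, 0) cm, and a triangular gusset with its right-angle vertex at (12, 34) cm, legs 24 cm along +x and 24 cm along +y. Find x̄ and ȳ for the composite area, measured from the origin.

x̄ = 67.70 cm, ȳ = 33.76 cm

vertical leg: A = 12 × 160 = 1920.00, centroid at (6.00, 80.00).
horizontal leg: A = 160 × 34 = 5440.00, centroid at (92.00, 17.00).
gusset: A = ½·24·24 = 288.00, centroid at (20.00, 42.00).
ΣA = 7648.00 cm², ΣAx̄ = 517760.00 cm³, ΣAȳ = 258176.00 cm³.
x̄ = 517760.00/7648.00 = 67.70 cm; ȳ = 258176.00/7648.00 = 33.76 cm.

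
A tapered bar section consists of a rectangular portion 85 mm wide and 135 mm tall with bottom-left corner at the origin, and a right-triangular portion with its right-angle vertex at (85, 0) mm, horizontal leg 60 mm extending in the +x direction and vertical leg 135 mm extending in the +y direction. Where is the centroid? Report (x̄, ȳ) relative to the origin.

Part | A | x̄ᵢ | ȳᵢ | A·x̄ᵢ | A·ȳᵢ
rectangular portion | 11475.00 | 42.50 | 67.50 | 487687.50 | 774562.50
triangular portion | 4050.00 | 105.00 | 45.00 | 425250.00 | 182250.00
Σ | 15525.00 |  |  | 912937.50 | 956812.50
x̄ = 912937.50 / 15525.00 = 58.80 mm
ȳ = 956812.50 / 15525.00 = 61.63 mm

x̄ = 58.80 mm, ȳ = 61.63 mm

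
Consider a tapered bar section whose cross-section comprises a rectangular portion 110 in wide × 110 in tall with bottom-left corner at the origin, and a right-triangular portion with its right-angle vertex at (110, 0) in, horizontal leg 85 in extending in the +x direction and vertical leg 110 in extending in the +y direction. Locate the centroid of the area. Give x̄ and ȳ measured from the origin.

x̄ = 78.22 in, ȳ = 49.89 in

rectangular portion: A = 110 × 110 = 12100.00, centroid at (55.00, 55.00).
triangular portion: A = ½·85·110 = 4675.00, centroid at (138.33, 36.67).
ΣA = 16775.00 in²
ΣAx̄ = (12100.00)(55.00) + (4675.00)(138.33) = 1312208.33 in³
ΣAȳ = (12100.00)(55.00) + (4675.00)(36.67) = 836916.67 in³
x̄ = 1312208.33 / 16775.00 = 78.22 in
ȳ = 836916.67 / 16775.00 = 49.89 in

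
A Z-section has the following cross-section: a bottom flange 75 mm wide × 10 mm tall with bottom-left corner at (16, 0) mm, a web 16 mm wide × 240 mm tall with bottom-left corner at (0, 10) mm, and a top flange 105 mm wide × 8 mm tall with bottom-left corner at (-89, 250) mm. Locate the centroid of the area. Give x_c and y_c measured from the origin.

x_c = 7.40 mm, y_c = 131.92 mm

bottom flange: A = 75 × 10 = 750.00, centroid at (53.50, 5.00).
web: A = 16 × 240 = 3840.00, centroid at (8.00, 130.00).
top flange: A = 105 × 8 = 840.00, centroid at (-36.50, 254.00).
ΣA = 5430.00 mm²
ΣAx_c = (750.00)(53.50) + (3840.00)(8.00) + (840.00)(-36.50) = 40185.00 mm³
ΣAy_c = (750.00)(5.00) + (3840.00)(130.00) + (840.00)(254.00) = 716310.00 mm³
x_c = 40185.00 / 5430.00 = 7.40 mm
y_c = 716310.00 / 5430.00 = 131.92 mm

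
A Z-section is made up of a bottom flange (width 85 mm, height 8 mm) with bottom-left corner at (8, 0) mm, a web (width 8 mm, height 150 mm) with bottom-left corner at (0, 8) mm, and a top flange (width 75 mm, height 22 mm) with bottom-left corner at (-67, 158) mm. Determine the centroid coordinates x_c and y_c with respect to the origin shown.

x_c = -2.70 mm, y_c = 107.98 mm

bottom flange: A = 85 × 8 = 680.00, centroid at (50.50, 4.00).
web: A = 8 × 150 = 1200.00, centroid at (4.00, 83.00).
top flange: A = 75 × 22 = 1650.00, centroid at (-29.50, 169.00).
ΣA = 3530.00 mm²
ΣAx_c = (680.00)(50.50) + (1200.00)(4.00) + (1650.00)(-29.50) = -9535.00 mm³
ΣAy_c = (680.00)(4.00) + (1200.00)(83.00) + (1650.00)(169.00) = 381170.00 mm³
x_c = -9535.00 / 3530.00 = -2.70 mm
y_c = 381170.00 / 3530.00 = 107.98 mm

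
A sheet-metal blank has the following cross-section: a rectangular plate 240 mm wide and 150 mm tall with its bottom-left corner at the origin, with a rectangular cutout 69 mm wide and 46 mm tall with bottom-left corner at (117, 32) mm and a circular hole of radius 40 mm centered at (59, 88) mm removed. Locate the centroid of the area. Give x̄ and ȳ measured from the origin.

x̄ = 127.43 mm, ȳ = 74.93 mm

plate: A = 240 × 150 = 36000.00, centroid at (120.00, 75.00).
hole 1: A = −(69 × 46) = -3174.00, centroid at (151.50, 55.00).
hole 2: A = −π·40² = -5026.55, centroid at (59.00, 88.00).
ΣA = 27799.45 mm²
ΣAx̄ = (36000.00)(120.00) + (-3174.00)(151.50) + (-5026.55)(59.00) = 3542572.65 mm³
ΣAȳ = (36000.00)(75.00) + (-3174.00)(55.00) + (-5026.55)(88.00) = 2083093.75 mm³
x̄ = 3542572.65 / 27799.45 = 127.43 mm
ȳ = 2083093.75 / 27799.45 = 74.93 mm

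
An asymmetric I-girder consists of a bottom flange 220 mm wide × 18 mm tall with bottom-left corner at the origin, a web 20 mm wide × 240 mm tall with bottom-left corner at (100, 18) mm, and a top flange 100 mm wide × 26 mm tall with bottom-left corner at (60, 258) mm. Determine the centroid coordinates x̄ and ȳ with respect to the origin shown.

x̄ = 110.00 mm, ȳ = 123.47 mm

bottom flange: A = 220 × 18 = 3960.00, centroid at (110.00, 9.00).
web: A = 20 × 240 = 4800.00, centroid at (110.00, 138.00).
top flange: A = 100 × 26 = 2600.00, centroid at (110.00, 271.00).
ΣA = 11360.00 mm²
ΣAx̄ = (3960.00)(110.00) + (4800.00)(110.00) + (2600.00)(110.00) = 1249600.00 mm³
ΣAȳ = (3960.00)(9.00) + (4800.00)(138.00) + (2600.00)(271.00) = 1402640.00 mm³
x̄ = 1249600.00 / 11360.00 = 110.00 mm
ȳ = 1402640.00 / 11360.00 = 123.47 mm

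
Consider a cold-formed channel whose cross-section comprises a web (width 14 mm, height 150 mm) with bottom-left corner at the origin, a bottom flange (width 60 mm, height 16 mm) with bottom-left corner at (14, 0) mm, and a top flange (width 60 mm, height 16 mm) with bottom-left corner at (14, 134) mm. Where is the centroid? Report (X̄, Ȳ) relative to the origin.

X̄ = 24.67 mm, Ȳ = 75.00 mm

web: A = 14 × 150 = 2100.00, centroid at (7.00, 75.00).
bottom flange: A = 60 × 16 = 960.00, centroid at (44.00, 8.00).
top flange: A = 60 × 16 = 960.00, centroid at (44.00, 142.00).
ΣA = 4020.00 mm²
ΣAX̄ = (2100.00)(7.00) + (960.00)(44.00) + (960.00)(44.00) = 99180.00 mm³
ΣAȲ = (2100.00)(75.00) + (960.00)(8.00) + (960.00)(142.00) = 301500.00 mm³
X̄ = 99180.00 / 4020.00 = 24.67 mm
Ȳ = 301500.00 / 4020.00 = 75.00 mm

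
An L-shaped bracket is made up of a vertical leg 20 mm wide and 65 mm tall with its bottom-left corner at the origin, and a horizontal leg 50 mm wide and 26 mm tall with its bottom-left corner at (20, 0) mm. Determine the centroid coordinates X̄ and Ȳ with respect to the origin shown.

X̄ = 27.50 mm, Ȳ = 22.75 mm

Part | A | x̄ᵢ | ȳᵢ | A·x̄ᵢ | A·ȳᵢ
vertical leg | 1300.00 | 10.00 | 32.50 | 13000.00 | 42250.00
horizontal leg | 1300.00 | 45.00 | 13.00 | 58500.00 | 16900.00
Σ | 2600.00 |  |  | 71500.00 | 59150.00
X̄ = 71500.00 / 2600.00 = 27.50 mm
Ȳ = 59150.00 / 2600.00 = 22.75 mm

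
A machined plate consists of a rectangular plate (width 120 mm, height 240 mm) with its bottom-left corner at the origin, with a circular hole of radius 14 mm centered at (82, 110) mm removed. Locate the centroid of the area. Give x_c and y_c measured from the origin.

x_c = 59.52 mm, y_c = 120.22 mm

plate: A = 120 × 240 = 28800.00, centroid at (60.00, 120.00).
hole: A = −π·14² = -615.75, centroid at (82.00, 110.00).
ΣA = 28184.25 mm², ΣAx_c = 1677508.32 mm³, ΣAy_c = 3388267.26 mm³.
x_c = 1677508.32/28184.25 = 59.52 mm; y_c = 3388267.26/28184.25 = 120.22 mm.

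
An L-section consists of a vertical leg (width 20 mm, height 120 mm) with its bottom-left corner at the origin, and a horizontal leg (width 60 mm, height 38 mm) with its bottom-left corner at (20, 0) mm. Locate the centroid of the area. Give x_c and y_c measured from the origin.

Part | A | x̄ᵢ | ȳᵢ | A·x̄ᵢ | A·ȳᵢ
vertical leg | 2400.00 | 10.00 | 60.00 | 24000.00 | 144000.00
horizontal leg | 2280.00 | 50.00 | 19.00 | 114000.00 | 43320.00
Σ | 4680.00 |  |  | 138000.00 | 187320.00
x_c = 138000.00 / 4680.00 = 29.49 mm
y_c = 187320.00 / 4680.00 = 40.03 mm

x_c = 29.49 mm, y_c = 40.03 mm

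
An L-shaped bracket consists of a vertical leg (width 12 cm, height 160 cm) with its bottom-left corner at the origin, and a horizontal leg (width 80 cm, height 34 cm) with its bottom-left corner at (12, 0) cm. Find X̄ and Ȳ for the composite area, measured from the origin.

X̄ = 32.97 cm, Ȳ = 43.07 cm

vertical leg: A = 12 × 160 = 1920.00, centroid at (6.00, 80.00).
horizontal leg: A = 80 × 34 = 2720.00, centroid at (52.00, 17.00).
ΣA = 4640.00 cm²
ΣAX̄ = (1920.00)(6.00) + (2720.00)(52.00) = 152960.00 cm³
ΣAȲ = (1920.00)(80.00) + (2720.00)(17.00) = 199840.00 cm³
X̄ = 152960.00 / 4640.00 = 32.97 cm
Ȳ = 199840.00 / 4640.00 = 43.07 cm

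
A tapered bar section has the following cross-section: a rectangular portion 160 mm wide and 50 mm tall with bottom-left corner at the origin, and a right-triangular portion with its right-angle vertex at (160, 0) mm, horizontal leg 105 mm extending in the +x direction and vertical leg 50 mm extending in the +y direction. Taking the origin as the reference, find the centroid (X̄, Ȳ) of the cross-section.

Part | A | x̄ᵢ | ȳᵢ | A·x̄ᵢ | A·ȳᵢ
rectangular portion | 8000.00 | 80.00 | 25.00 | 640000.00 | 200000.00
triangular portion | 2625.00 | 195.00 | 16.67 | 511875.00 | 43750.00
Σ | 10625.00 |  |  | 1151875.00 | 243750.00
X̄ = 1151875.00 / 10625.00 = 108.41 mm
Ȳ = 243750.00 / 10625.00 = 22.94 mm

X̄ = 108.41 mm, Ȳ = 22.94 mm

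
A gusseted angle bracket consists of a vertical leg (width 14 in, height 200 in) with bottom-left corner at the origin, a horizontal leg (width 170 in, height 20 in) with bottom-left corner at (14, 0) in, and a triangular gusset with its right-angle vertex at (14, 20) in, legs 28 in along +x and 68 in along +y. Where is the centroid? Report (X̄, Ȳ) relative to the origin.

X̄ = 52.91 in, Ȳ = 49.58 in

vertical leg: A = 14 × 200 = 2800.00, centroid at (7.00, 100.00).
horizontal leg: A = 170 × 20 = 3400.00, centroid at (99.00, 10.00).
gusset: A = ½·28·68 = 952.00, centroid at (23.33, 42.67).
ΣA = 7152.00 in²
ΣAX̄ = (2800.00)(7.00) + (3400.00)(99.00) + (952.00)(23.33) = 378413.33 in³
ΣAȲ = (2800.00)(100.00) + (3400.00)(10.00) + (952.00)(42.67) = 354618.67 in³
X̄ = 378413.33 / 7152.00 = 52.91 in
Ȳ = 354618.67 / 7152.00 = 49.58 in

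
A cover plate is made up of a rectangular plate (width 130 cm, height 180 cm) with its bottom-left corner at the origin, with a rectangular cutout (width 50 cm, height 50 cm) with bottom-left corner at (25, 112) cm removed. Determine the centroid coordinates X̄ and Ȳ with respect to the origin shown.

X̄ = 66.79 cm, Ȳ = 84.38 cm

Part | A | x̄ᵢ | ȳᵢ | A·x̄ᵢ | A·ȳᵢ
plate | 23400.00 | 65.00 | 90.00 | 1521000.00 | 2106000.00
hole | -2500.00 | 50.00 | 137.00 | -125000.00 | -342500.00
Σ | 20900.00 |  |  | 1396000.00 | 1763500.00
X̄ = 1396000.00 / 20900.00 = 66.79 cm
Ȳ = 1763500.00 / 20900.00 = 84.38 cm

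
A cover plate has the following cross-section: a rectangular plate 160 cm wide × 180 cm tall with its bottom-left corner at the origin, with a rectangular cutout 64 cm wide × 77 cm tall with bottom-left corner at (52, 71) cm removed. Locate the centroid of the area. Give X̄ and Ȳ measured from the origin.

X̄ = 79.17 cm, Ȳ = 85.97 cm

plate: A = 160 × 180 = 28800.00, centroid at (80.00, 90.00).
hole: A = −(64 × 77) = -4928.00, centroid at (84.00, 109.50).
ΣA = 23872.00 cm², ΣAX̄ = 1890048.00 cm³, ΣAȲ = 2052384.00 cm³.
X̄ = 1890048.00/23872.00 = 79.17 cm; Ȳ = 2052384.00/23872.00 = 85.97 cm.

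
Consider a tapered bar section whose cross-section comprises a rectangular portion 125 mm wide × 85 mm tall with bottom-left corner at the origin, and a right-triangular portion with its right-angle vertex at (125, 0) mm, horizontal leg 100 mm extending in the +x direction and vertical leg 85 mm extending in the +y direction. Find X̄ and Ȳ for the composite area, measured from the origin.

Part | A | x̄ᵢ | ȳᵢ | A·x̄ᵢ | A·ȳᵢ
rectangular portion | 10625.00 | 62.50 | 42.50 | 664062.50 | 451562.50
triangular portion | 4250.00 | 158.33 | 28.33 | 672916.67 | 120416.67
Σ | 14875.00 |  |  | 1336979.17 | 571979.17
X̄ = 1336979.17 / 14875.00 = 89.88 mm
Ȳ = 571979.17 / 14875.00 = 38.45 mm

X̄ = 89.88 mm, Ȳ = 38.45 mm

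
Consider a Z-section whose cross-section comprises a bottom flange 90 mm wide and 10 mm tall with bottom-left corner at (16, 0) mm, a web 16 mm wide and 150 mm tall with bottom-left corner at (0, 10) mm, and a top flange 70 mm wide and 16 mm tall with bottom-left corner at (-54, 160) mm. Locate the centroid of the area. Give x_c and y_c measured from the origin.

x_c = 11.95 mm, y_c = 89.74 mm

Part | A | x̄ᵢ | ȳᵢ | A·x̄ᵢ | A·ȳᵢ
bottom flange | 900.00 | 61.00 | 5.00 | 54900.00 | 4500.00
web | 2400.00 | 8.00 | 85.00 | 19200.00 | 204000.00
top flange | 1120.00 | -19.00 | 168.00 | -21280.00 | 188160.00
Σ | 4420.00 |  |  | 52820.00 | 396660.00
x_c = 52820.00 / 4420.00 = 11.95 mm
y_c = 396660.00 / 4420.00 = 89.74 mm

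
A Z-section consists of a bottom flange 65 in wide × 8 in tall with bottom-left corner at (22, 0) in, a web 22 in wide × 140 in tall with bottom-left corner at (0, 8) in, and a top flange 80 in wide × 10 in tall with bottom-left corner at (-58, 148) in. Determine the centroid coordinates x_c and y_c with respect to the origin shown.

Part | A | x̄ᵢ | ȳᵢ | A·x̄ᵢ | A·ȳᵢ
bottom flange | 520.00 | 54.50 | 4.00 | 28340.00 | 2080.00
web | 3080.00 | 11.00 | 78.00 | 33880.00 | 240240.00
top flange | 800.00 | -18.00 | 153.00 | -14400.00 | 122400.00
Σ | 4400.00 |  |  | 47820.00 | 364720.00
x_c = 47820.00 / 4400.00 = 10.87 in
y_c = 364720.00 / 4400.00 = 82.89 in

x_c = 10.87 in, y_c = 82.89 in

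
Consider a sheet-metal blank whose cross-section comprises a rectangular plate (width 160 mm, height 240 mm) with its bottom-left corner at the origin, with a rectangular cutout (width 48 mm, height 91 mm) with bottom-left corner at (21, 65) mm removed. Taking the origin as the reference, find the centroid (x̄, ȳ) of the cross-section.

plate: A = 160 × 240 = 38400.00, centroid at (80.00, 120.00).
hole: A = −(48 × 91) = -4368.00, centroid at (45.00, 110.50).
ΣA = 34032.00 mm²
ΣAx̄ = (38400.00)(80.00) + (-4368.00)(45.00) = 2875440.00 mm³
ΣAȳ = (38400.00)(120.00) + (-4368.00)(110.50) = 4125336.00 mm³
x̄ = 2875440.00 / 34032.00 = 84.49 mm
ȳ = 4125336.00 / 34032.00 = 121.22 mm

x̄ = 84.49 mm, ȳ = 121.22 mm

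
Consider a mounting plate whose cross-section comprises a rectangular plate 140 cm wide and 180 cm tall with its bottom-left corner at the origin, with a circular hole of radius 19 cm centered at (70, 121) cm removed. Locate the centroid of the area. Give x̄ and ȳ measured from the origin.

plate: A = 140 × 180 = 25200.00, centroid at (70.00, 90.00).
hole: A = −π·19² = -1134.11, centroid at (70.00, 121.00).
ΣA = 24065.89 cm²
ΣAx̄ = (25200.00)(70.00) + (-1134.11)(70.00) = 1684611.95 cm³
ΣAȳ = (25200.00)(90.00) + (-1134.11)(121.00) = 2130772.09 cm³
x̄ = 1684611.95 / 24065.89 = 70.00 cm
ȳ = 2130772.09 / 24065.89 = 88.54 cm

x̄ = 70.00 cm, ȳ = 88.54 cm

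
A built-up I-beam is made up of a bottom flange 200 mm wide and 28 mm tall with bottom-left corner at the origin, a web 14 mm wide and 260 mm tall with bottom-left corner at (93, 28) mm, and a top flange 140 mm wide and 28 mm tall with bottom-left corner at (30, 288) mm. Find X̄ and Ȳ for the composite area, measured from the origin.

X̄ = 100.00 mm, Ȳ = 139.62 mm

Part | A | x̄ᵢ | ȳᵢ | A·x̄ᵢ | A·ȳᵢ
bottom flange | 5600.00 | 100.00 | 14.00 | 560000.00 | 78400.00
web | 3640.00 | 100.00 | 158.00 | 364000.00 | 575120.00
top flange | 3920.00 | 100.00 | 302.00 | 392000.00 | 1183840.00
Σ | 13160.00 |  |  | 1316000.00 | 1837360.00
X̄ = 1316000.00 / 13160.00 = 100.00 mm
Ȳ = 1837360.00 / 13160.00 = 139.62 mm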